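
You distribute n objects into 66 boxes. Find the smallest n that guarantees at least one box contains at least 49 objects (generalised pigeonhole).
n = (49 − 1)·66 + 1 = 3169

By the generalised pigeonhole principle, to guarantee some box contains ≥ r objects we need more than (r − 1) · k objects total. Threshold: n = (r − 1) · k + 1. With r = 49 and k = 66: n = 48 · 66 + 1 = 3168 + 1 = 3169. For n = 3168 = 48 · 66, we can put exactly 48 objects in every box, avoiding 49 in any single one — so 3169 is tight.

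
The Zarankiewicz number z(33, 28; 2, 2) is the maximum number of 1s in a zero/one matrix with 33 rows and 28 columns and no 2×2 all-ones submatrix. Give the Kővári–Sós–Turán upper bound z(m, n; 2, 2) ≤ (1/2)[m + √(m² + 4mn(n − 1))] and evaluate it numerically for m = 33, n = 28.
z(33, 28; 2, 2) ≤ (1/2)[33 + √(33² + 4·33·28·27)] = (1/2)[33 + √100881] = 175.3088

Kővári–Sós–Turán: let r_1, ..., r_33 be the row sums and z = Σ r_i the total number of 1s. Each pair of columns can share at most one row with both entries 1 (else a 2×2 all-ones block appears), so Σ_i C(r_i, 2) ≤ C(28, 2) = 378. By convexity Σ_i C(r_i, 2) ≥ 33·C(z/33, 2) = z(z − 33)/(2·33), giving z² − 33z − 33·28·27 ≤ 0 and hence z ≤ (1/2)[33 + √(1089 + 4·24948)] = (1/2)[33 + √100881] ≈ (1/2)(33 + 317.6177) = 175.3088.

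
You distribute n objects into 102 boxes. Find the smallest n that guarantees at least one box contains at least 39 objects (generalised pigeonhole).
n = (39 − 1)·102 + 1 = 3877

By the generalised pigeonhole principle, to guarantee some box contains ≥ r objects we need more than (r − 1) · k objects total. Threshold: n = (r − 1) · k + 1. With r = 39 and k = 102: n = 38 · 102 + 1 = 3876 + 1 = 3877. For n = 3876 = 38 · 102, we can put exactly 38 objects in every box, avoiding 39 in any single one — so 3877 is tight.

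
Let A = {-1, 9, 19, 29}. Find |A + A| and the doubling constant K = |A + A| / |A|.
K = |A + A| / |A| = 7/4

Enumerate A + A = {a + b : a, b ∈ A}. With |A| = 4, there are |A|^2 = 16 ordered sum pairs; collecting distinct values, A + A = {-2, 8, 18, 28, 38, 48, 58}, so |A + A| = 7. Thus K = 7/4. Here |A + A| = 2|A| − 1 = 7, the minimum possible — so K = 7/4 is minimal, which holds iff A is an arithmetic progression.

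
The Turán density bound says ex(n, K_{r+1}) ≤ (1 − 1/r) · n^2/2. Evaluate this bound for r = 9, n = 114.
Turán density bound = (8/9) · 114^2/2 = 5776

Turán's theorem: ex(n, K_{r+1}) is achieved by the complete r-partite Turán graph T(n, r) with parts as balanced as possible, and is at most (1 − 1/r) · n^2/2. For r = 9, n = 114: the density bound is (8/9) · 12996/2 = 5776. The integer-valued extremum is e(T(114, 9)) = 5775, which is strictly less than the density bound 5776 since 9 ∤ 114 (the parts of T(114, 9) cannot all be equal).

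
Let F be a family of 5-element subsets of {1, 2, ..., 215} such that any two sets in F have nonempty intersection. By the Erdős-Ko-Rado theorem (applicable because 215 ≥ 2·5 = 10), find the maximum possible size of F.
max |F| = C(214, 4) = 84957251

The Erdős-Ko-Rado theorem states: for n ≥ 2k, an intersecting family of k-subsets of an n-element set has size at most C(n − 1, k − 1), with equality for 'star' families {A ⊆ [n] : |A| = k, i ∈ A} (fix an element i). For n = 215, k = 5: C(214, 4) = 84957251.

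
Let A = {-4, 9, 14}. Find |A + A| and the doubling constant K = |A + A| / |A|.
K = |A + A| / |A| = 6/3 = 2

Enumerate A + A = {a + b : a, b ∈ A}. With |A| = 3, there are |A|^2 = 9 ordered sum pairs; collecting distinct values, A + A = {-8, 5, 10, 18, 23, 28}, so |A + A| = 6. Thus K = 6/3 = 2. For comparison, the minimum possible |A + A| over all 3-element sets is 2·3 − 1 = 5 (so min K = 5/3), attained only by arithmetic progressions.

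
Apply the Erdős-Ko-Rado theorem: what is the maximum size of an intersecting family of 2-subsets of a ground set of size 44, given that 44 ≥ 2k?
max |F| = C(43, 1) = 43

The Erdős-Ko-Rado theorem states: for n ≥ 2k, an intersecting family of k-subsets of an n-element set has size at most C(n − 1, k − 1), with equality for 'star' families {A ⊆ [n] : |A| = k, i ∈ A} (fix an element i). For n = 44, k = 2: C(43, 1) = 43.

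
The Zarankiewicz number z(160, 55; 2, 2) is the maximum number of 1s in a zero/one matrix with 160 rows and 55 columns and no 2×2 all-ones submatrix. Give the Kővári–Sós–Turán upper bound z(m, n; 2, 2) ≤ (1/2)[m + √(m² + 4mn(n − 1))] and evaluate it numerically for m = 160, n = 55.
z(160, 55; 2, 2) ≤ (1/2)[160 + √(160² + 4·160·55·54)] = (1/2)[160 + √1926400] = 773.9741

Kővári–Sós–Turán: let r_1, ..., r_160 be the row sums and z = Σ r_i the total number of 1s. Each pair of columns can share at most one row with both entries 1 (else a 2×2 all-ones block appears), so Σ_i C(r_i, 2) ≤ C(55, 2) = 1485. By convexity Σ_i C(r_i, 2) ≥ 160·C(z/160, 2) = z(z − 160)/(2·160), giving z² − 160z − 160·55·54 ≤ 0 and hence z ≤ (1/2)[160 + √(25600 + 4·475200)] = (1/2)[160 + √1926400] ≈ (1/2)(160 + 1387.9481) = 773.9741.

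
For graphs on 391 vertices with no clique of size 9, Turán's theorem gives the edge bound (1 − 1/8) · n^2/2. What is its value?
Turán density bound = (7/8) · 391^2/2 = 1070167/16 ≈ 66885.4375

Turán's theorem: ex(n, K_{r+1}) is achieved by the complete r-partite Turán graph T(n, r) with parts as balanced as possible, and is at most (1 − 1/r) · n^2/2. For r = 8, n = 391: the density bound is (7/8) · 152881/2 = 1070167/16 ≈ 66885.4375. The integer-valued extremum is e(T(391, 8)) = 66885, which is strictly less than the density bound 1070167/16 since 8 ∤ 391 (the parts of T(391, 8) cannot all be equal).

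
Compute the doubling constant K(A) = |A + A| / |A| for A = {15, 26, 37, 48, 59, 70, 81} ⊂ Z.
K = |A + A| / |A| = 13/7

Enumerate A + A = {a + b : a, b ∈ A}. With |A| = 7, there are |A|^2 = 49 ordered sum pairs; collecting distinct values, A + A = {30, 41, 52, 63, 74, 85, 96, 107, 118, 129, 140, 151, 162}, so |A + A| = 13. Thus K = 13/7. Here |A + A| = 2|A| − 1 = 13, the minimum possible — so K = 13/7 is minimal, which holds iff A is an arithmetic progression.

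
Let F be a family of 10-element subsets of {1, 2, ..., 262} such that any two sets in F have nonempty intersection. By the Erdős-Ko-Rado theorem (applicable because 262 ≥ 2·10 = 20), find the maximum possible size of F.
max |F| = C(261, 9) = 13472177599131680

Erdős-Ko-Rado (1961): when n ≥ 2k, max |F| = C(n−1, k−1). The bound is attained by the star {A : i ∈ A} for any fixed i ∈ [n]. Here C(262−1, 10−1) = C(261, 9) = 13472177599131680.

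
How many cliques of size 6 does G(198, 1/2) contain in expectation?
E[# K_6] = C(198, 6) · (1/2)^C(6, 2) = 77526225777 / 2^15 ≈ 2365912.651886

For each 6-subset S of vertices (there are C(198, 6) = 77526225777 such S), let X_S = 1 if S induces a K_6 (all C(6, 2) = 15 edges present). Then P(X_S = 1) = (1/2)^15 = 1/32768. By linearity of expectation, E[# K_6] = C(198, 6) · (1/2)^15 = 77526225777 / 32768 ≈ 2365912.651886.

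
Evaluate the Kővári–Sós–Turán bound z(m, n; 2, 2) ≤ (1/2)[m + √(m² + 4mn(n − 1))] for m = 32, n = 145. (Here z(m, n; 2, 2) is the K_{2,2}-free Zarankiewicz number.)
z(32, 145; 2, 2) ≤ (1/2)[32 + √(32² + 4·32·145·144)] = (1/2)[32 + √2673664] = 833.5671

Kővári–Sós–Turán: let r_1, ..., r_32 be the row sums and z = Σ r_i the total number of 1s. Each pair of columns can share at most one row with both entries 1 (else a 2×2 all-ones block appears), so Σ_i C(r_i, 2) ≤ C(145, 2) = 10440. By convexity Σ_i C(r_i, 2) ≥ 32·C(z/32, 2) = z(z − 32)/(2·32), giving z² − 32z − 32·145·144 ≤ 0 and hence z ≤ (1/2)[32 + √(1024 + 4·668160)] = (1/2)[32 + √2673664] ≈ (1/2)(32 + 1635.1342) = 833.5671.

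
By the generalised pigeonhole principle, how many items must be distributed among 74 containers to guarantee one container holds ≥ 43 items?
n = (43 − 1)·74 + 1 = 3109

By the generalised pigeonhole principle, to guarantee some box contains ≥ r objects we need more than (r − 1) · k objects total. Threshold: n = (r − 1) · k + 1. With r = 43 and k = 74: n = 42 · 74 + 1 = 3108 + 1 = 3109. For n = 3108 = 42 · 74, we can put exactly 42 objects in every box, avoiding 43 in any single one — so 3109 is tight.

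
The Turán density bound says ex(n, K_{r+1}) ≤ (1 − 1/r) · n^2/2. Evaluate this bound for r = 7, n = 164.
Turán density bound = (6/7) · 164^2/2 = 80688/7 ≈ 11526.8571

Turán's theorem: ex(n, K_{r+1}) is achieved by the complete r-partite Turán graph T(n, r) with parts as balanced as possible, and is at most (1 − 1/r) · n^2/2. For r = 7, n = 164: the density bound is (6/7) · 26896/2 = 80688/7 ≈ 11526.8571. The integer-valued extremum is e(T(164, 7)) = 11526, which is strictly less than the density bound 80688/7 since 7 ∤ 164 (the parts of T(164, 7) cannot all be equal).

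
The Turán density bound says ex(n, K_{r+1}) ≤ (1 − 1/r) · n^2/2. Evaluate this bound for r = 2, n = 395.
Turán density bound = (1/2) · 395^2/2 = 156025/4 ≈ 39006.25

Turán's theorem: ex(n, K_{r+1}) is achieved by the complete r-partite Turán graph T(n, r) with parts as balanced as possible, and is at most (1 − 1/r) · n^2/2. For r = 2, n = 395: the density bound is (1/2) · 156025/2 = 156025/4 ≈ 39006.25. The integer-valued extremum is e(T(395, 2)) = 39006, which is strictly less than the density bound 156025/4 since 2 ∤ 395 (the parts of T(395, 2) cannot all be equal).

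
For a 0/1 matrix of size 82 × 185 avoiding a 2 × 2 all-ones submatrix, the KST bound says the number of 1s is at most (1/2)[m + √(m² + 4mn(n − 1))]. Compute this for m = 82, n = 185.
z(82, 185; 2, 2) ≤ (1/2)[82 + √(82² + 4·82·185·184)] = (1/2)[82 + √11171844] = 1712.2154

Kővári–Sós–Turán: let r_1, ..., r_82 be the row sums and z = Σ r_i the total number of 1s. Each pair of columns can share at most one row with both entries 1 (else a 2×2 all-ones block appears), so Σ_i C(r_i, 2) ≤ C(185, 2) = 17020. By convexity Σ_i C(r_i, 2) ≥ 82·C(z/82, 2) = z(z − 82)/(2·82), giving z² − 82z − 82·185·184 ≤ 0 and hence z ≤ (1/2)[82 + √(6724 + 4·2791280)] = (1/2)[82 + √11171844] ≈ (1/2)(82 + 3342.4309) = 1712.2154.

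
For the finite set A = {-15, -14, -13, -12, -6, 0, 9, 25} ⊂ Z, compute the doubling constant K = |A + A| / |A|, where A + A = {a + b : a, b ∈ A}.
K = |A + A| / |A| = 31/8

Enumerate A + A = {a + b : a, b ∈ A}. With |A| = 8, there are |A|^2 = 64 ordered sum pairs; collecting distinct values, A + A = {-30, -29, -28, -27, -26, -25, -24, -21, -20, -19, -18, -15, -14, -13, -12, -6, -5, -4, -3, 0, 3, 9, 10, 11, 12, 13, 18, 19, 25, 34, 50}, so |A + A| = 31. Thus K = 31/8. For comparison, the minimum possible |A + A| over all 8-element sets is 2·8 − 1 = 15 (so min K = 15/8), attained only by arithmetic progressions.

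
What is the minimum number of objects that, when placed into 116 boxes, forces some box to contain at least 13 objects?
n = (13 − 1)·116 + 1 = 1393

By the generalised pigeonhole principle, to guarantee some box contains ≥ r objects we need more than (r − 1) · k objects total. Threshold: n = (r − 1) · k + 1. With r = 13 and k = 116: n = 12 · 116 + 1 = 1392 + 1 = 1393. For n = 1392 = 12 · 116, we can put exactly 12 objects in every box, avoiding 13 in any single one — so 1393 is tight.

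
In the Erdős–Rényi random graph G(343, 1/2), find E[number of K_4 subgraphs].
E[# K_4] = C(343, 4) · (1/2)^C(4, 2) = 566685735 / 2^6 = 8854464.609375

For each 4-subset S of vertices (there are C(343, 4) = 566685735 such S), let X_S = 1 if S induces a K_4 (all C(4, 2) = 6 edges present). Then P(X_S = 1) = (1/2)^6 = 1/64. By linearity of expectation, E[# K_4] = C(343, 4) · (1/2)^6 = 566685735 / 64 = 8854464.609375.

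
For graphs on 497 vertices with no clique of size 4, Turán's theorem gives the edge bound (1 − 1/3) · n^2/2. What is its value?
Turán density bound = (2/3) · 497^2/2 = 247009/3 ≈ 82336.3333

Turán's theorem: ex(n, K_{r+1}) is achieved by the complete r-partite Turán graph T(n, r) with parts as balanced as possible, and is at most (1 − 1/r) · n^2/2. For r = 3, n = 497: the density bound is (2/3) · 247009/2 = 247009/3 ≈ 82336.3333. The integer-valued extremum is e(T(497, 3)) = 82336, which is strictly less than the density bound 247009/3 since 3 ∤ 497 (the parts of T(497, 3) cannot all be equal).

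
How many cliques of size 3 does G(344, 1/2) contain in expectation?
E[# K_3] = C(344, 3) · (1/2)^C(3, 2) = 6725544 / 2^3 = 840693

For each 3-subset S of vertices (there are C(344, 3) = 6725544 such S), let X_S = 1 if S induces a K_3 (all C(3, 2) = 3 edges present). Then P(X_S = 1) = (1/2)^3 = 1/8. By linearity of expectation, E[# K_3] = C(344, 3) · (1/2)^3 = 6725544 / 8 = 840693.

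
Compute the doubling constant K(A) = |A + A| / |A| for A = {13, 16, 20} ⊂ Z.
K = |A + A| / |A| = 6/3 = 2

Enumerate A + A = {a + b : a, b ∈ A}. With |A| = 3, there are |A|^2 = 9 ordered sum pairs; collecting distinct values, A + A = {26, 29, 32, 33, 36, 40}, so |A + A| = 6. Thus K = 6/3 = 2. For comparison, the minimum possible |A + A| over all 3-element sets is 2·3 − 1 = 5 (so min K = 5/3), attained only by arithmetic progressions.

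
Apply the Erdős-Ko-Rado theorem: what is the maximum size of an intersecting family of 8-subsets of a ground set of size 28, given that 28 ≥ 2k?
max |F| = C(27, 7) = 888030

Erdős-Ko-Rado (1961): when n ≥ 2k, max |F| = C(n−1, k−1). The bound is attained by the star {A : i ∈ A} for any fixed i ∈ [n]. Here C(28−1, 8−1) = C(27, 7) = 888030.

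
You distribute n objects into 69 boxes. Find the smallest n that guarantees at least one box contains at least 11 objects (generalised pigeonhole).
n = (11 − 1)·69 + 1 = 691

By the generalised pigeonhole principle, to guarantee some box contains ≥ r objects we need more than (r − 1) · k objects total. Threshold: n = (r − 1) · k + 1. With r = 11 and k = 69: n = 10 · 69 + 1 = 690 + 1 = 691. For n = 690 = 10 · 69, we can put exactly 10 objects in every box, avoiding 11 in any single one — so 691 is tight.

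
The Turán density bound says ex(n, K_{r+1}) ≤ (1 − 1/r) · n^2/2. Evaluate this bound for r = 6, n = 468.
Turán density bound = (5/6) · 468^2/2 = 91260

Turán's theorem: ex(n, K_{r+1}) is achieved by the complete r-partite Turán graph T(n, r) with parts as balanced as possible, and is at most (1 − 1/r) · n^2/2. For r = 6, n = 468: the density bound is (5/6) · 219024/2 = 91260. Since 6 ∣ 468, the Turán graph T(468, 6) has parts of equal size 78, and its edge count e(T(468, 6)) = 91260 attains the density bound exactly.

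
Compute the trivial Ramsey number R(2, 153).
R(2, 153) = 153

R(2, k) = k for all k ≥ 2: in a 2-colouring of K_k, either some edge is red (a red K_2) or all edges are blue (a blue K_k). And K_{152} coloured all-blue has no blue K_153, so R(2, 153) > 152. Hence R(2, 153) = 153.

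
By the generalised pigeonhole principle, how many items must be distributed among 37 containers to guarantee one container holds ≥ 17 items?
n = (17 − 1)·37 + 1 = 593

By the generalised pigeonhole principle, to guarantee some box contains ≥ r objects we need more than (r − 1) · k objects total. Threshold: n = (r − 1) · k + 1. With r = 17 and k = 37: n = 16 · 37 + 1 = 592 + 1 = 593. For n = 592 = 16 · 37, we can put exactly 16 objects in every box, avoiding 17 in any single one — so 593 is tight.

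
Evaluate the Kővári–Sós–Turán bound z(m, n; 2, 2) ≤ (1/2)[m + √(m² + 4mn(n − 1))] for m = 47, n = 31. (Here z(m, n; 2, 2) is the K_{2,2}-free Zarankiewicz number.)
z(47, 31; 2, 2) ≤ (1/2)[47 + √(47² + 4·47·31·30)] = (1/2)[47 + √177049] = 233.886

Kővári–Sós–Turán: let r_1, ..., r_47 be the row sums and z = Σ r_i the total number of 1s. Each pair of columns can share at most one row with both entries 1 (else a 2×2 all-ones block appears), so Σ_i C(r_i, 2) ≤ C(31, 2) = 465. By convexity Σ_i C(r_i, 2) ≥ 47·C(z/47, 2) = z(z − 47)/(2·47), giving z² − 47z − 47·31·30 ≤ 0 and hence z ≤ (1/2)[47 + √(2209 + 4·43710)] = (1/2)[47 + √177049] ≈ (1/2)(47 + 420.7719) = 233.886.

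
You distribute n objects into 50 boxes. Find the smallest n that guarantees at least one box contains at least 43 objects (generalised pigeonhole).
n = (43 − 1)·50 + 1 = 2101

By the generalised pigeonhole principle, to guarantee some box contains ≥ r objects we need more than (r − 1) · k objects total. Threshold: n = (r − 1) · k + 1. With r = 43 and k = 50: n = 42 · 50 + 1 = 2100 + 1 = 2101. For n = 2100 = 42 · 50, we can put exactly 42 objects in every box, avoiding 43 in any single one — so 2101 is tight.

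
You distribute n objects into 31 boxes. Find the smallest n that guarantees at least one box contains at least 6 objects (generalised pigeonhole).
n = (6 − 1)·31 + 1 = 156

By the generalised pigeonhole principle, to guarantee some box contains ≥ r objects we need more than (r − 1) · k objects total. Threshold: n = (r − 1) · k + 1. With r = 6 and k = 31: n = 5 · 31 + 1 = 155 + 1 = 156. For n = 155 = 5 · 31, we can put exactly 5 objects in every box, avoiding 6 in any single one — so 156 is tight.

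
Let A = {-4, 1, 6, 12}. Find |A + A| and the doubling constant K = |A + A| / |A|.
K = |A + A| / |A| = 9/4

Enumerate A + A = {a + b : a, b ∈ A}. With |A| = 4, there are |A|^2 = 16 ordered sum pairs; collecting distinct values, A + A = {-8, -3, 2, 7, 8, 12, 13, 18, 24}, so |A + A| = 9. Thus K = 9/4. For comparison, the minimum possible |A + A| over all 4-element sets is 2·4 − 1 = 7 (so min K = 7/4), attained only by arithmetic progressions.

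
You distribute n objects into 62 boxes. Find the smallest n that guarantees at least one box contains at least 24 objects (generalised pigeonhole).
n = (24 − 1)·62 + 1 = 1427

By the generalised pigeonhole principle, to guarantee some box contains ≥ r objects we need more than (r − 1) · k objects total. Threshold: n = (r − 1) · k + 1. With r = 24 and k = 62: n = 23 · 62 + 1 = 1426 + 1 = 1427. For n = 1426 = 23 · 62, we can put exactly 23 objects in every box, avoiding 24 in any single one — so 1427 is tight.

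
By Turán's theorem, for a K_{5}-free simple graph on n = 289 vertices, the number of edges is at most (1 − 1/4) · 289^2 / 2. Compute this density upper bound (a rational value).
Turán density bound = (3/4) · 289^2/2 = 250563/8 ≈ 31320.375

Turán's theorem: ex(n, K_{r+1}) is achieved by the complete r-partite Turán graph T(n, r) with parts as balanced as possible, and is at most (1 − 1/r) · n^2/2. For r = 4, n = 289: the density bound is (3/4) · 83521/2 = 250563/8 ≈ 31320.375. The integer-valued extremum is e(T(289, 4)) = 31320, which is strictly less than the density bound 250563/8 since 4 ∤ 289 (the parts of T(289, 4) cannot all be equal).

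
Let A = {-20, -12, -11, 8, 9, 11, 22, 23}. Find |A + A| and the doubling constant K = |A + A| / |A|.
K = |A + A| / |A| = 33/8

Enumerate A + A = {a + b : a, b ∈ A}. With |A| = 8, there are |A|^2 = 64 ordered sum pairs; collecting distinct values, A + A = {-40, -32, -31, -24, -23, -22, -12, -11, -9, -4, -3, -2, -1, 0, 2, 3, 10, 11, 12, 16, 17, 18, 19, 20, 22, 30, 31, 32, 33, 34, 44, 45, 46}, so |A + A| = 33. Thus K = 33/8. For comparison, the minimum possible |A + A| over all 8-element sets is 2·8 − 1 = 15 (so min K = 15/8), attained only by arithmetic progressions.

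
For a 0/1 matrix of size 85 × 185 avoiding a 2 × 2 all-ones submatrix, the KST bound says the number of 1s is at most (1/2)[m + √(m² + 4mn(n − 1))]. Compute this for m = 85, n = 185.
z(85, 185; 2, 2) ≤ (1/2)[85 + √(85² + 4·85·185·184)] = (1/2)[85 + √11580825] = 1744.0306

Kővári–Sós–Turán: let r_1, ..., r_85 be the row sums and z = Σ r_i the total number of 1s. Each pair of columns can share at most one row with both entries 1 (else a 2×2 all-ones block appears), so Σ_i C(r_i, 2) ≤ C(185, 2) = 17020. By convexity Σ_i C(r_i, 2) ≥ 85·C(z/85, 2) = z(z − 85)/(2·85), giving z² − 85z − 85·185·184 ≤ 0 and hence z ≤ (1/2)[85 + √(7225 + 4·2893400)] = (1/2)[85 + √11580825] ≈ (1/2)(85 + 3403.0611) = 1744.0306.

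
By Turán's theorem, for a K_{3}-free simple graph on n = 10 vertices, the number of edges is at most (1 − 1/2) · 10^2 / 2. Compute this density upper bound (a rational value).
Turán density bound = (1/2) · 10^2/2 = 25

Turán's theorem: ex(n, K_{r+1}) is achieved by the complete r-partite Turán graph T(n, r) with parts as balanced as possible, and is at most (1 − 1/r) · n^2/2. For r = 2, n = 10: the density bound is (1/2) · 100/2 = 25. Since 2 ∣ 10, the Turán graph T(10, 2) has parts of equal size 5, and its edge count e(T(10, 2)) = 25 attains the density bound exactly.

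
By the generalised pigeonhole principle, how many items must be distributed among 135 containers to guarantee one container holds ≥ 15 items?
n = (15 − 1)·135 + 1 = 1891

By the generalised pigeonhole principle, to guarantee some box contains ≥ r objects we need more than (r − 1) · k objects total. Threshold: n = (r − 1) · k + 1. With r = 15 and k = 135: n = 14 · 135 + 1 = 1890 + 1 = 1891. For n = 1890 = 14 · 135, we can put exactly 14 objects in every box, avoiding 15 in any single one — so 1891 is tight.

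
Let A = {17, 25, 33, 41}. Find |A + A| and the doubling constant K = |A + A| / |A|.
K = |A + A| / |A| = 7/4

Enumerate A + A = {a + b : a, b ∈ A}. With |A| = 4, there are |A|^2 = 16 ordered sum pairs; collecting distinct values, A + A = {34, 42, 50, 58, 66, 74, 82}, so |A + A| = 7. Thus K = 7/4. Here |A + A| = 2|A| − 1 = 7, the minimum possible — so K = 7/4 is minimal, which holds iff A is an arithmetic progression.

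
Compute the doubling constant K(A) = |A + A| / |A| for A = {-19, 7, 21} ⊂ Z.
K = |A + A| / |A| = 6/3 = 2

Enumerate A + A = {a + b : a, b ∈ A}. With |A| = 3, there are |A|^2 = 9 ordered sum pairs; collecting distinct values, A + A = {-38, -12, 2, 14, 28, 42}, so |A + A| = 6. Thus K = 6/3 = 2. For comparison, the minimum possible |A + A| over all 3-element sets is 2·3 − 1 = 5 (so min K = 5/3), attained only by arithmetic progressions.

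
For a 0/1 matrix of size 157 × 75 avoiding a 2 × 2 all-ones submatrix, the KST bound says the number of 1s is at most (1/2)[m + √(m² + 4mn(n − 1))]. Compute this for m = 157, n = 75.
z(157, 75; 2, 2) ≤ (1/2)[157 + √(157² + 4·157·75·74)] = (1/2)[157 + √3510049] = 1015.2562

Kővári–Sós–Turán: let r_1, ..., r_157 be the row sums and z = Σ r_i the total number of 1s. Each pair of columns can share at most one row with both entries 1 (else a 2×2 all-ones block appears), so Σ_i C(r_i, 2) ≤ C(75, 2) = 2775. By convexity Σ_i C(r_i, 2) ≥ 157·C(z/157, 2) = z(z − 157)/(2·157), giving z² − 157z − 157·75·74 ≤ 0 and hence z ≤ (1/2)[157 + √(24649 + 4·871350)] = (1/2)[157 + √3510049] ≈ (1/2)(157 + 1873.5125) = 1015.2562.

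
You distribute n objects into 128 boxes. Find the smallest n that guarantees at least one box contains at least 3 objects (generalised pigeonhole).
n = (3 − 1)·128 + 1 = 257

By the generalised pigeonhole principle, to guarantee some box contains ≥ r objects we need more than (r − 1) · k objects total. Threshold: n = (r − 1) · k + 1. With r = 3 and k = 128: n = 2 · 128 + 1 = 256 + 1 = 257. For n = 256 = 2 · 128, we can put exactly 2 objects in every box, avoiding 3 in any single one — so 257 is tight.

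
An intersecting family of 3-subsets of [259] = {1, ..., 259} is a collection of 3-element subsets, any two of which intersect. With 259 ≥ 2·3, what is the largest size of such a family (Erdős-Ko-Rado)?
max |F| = C(258, 2) = 33153

Erdős-Ko-Rado (1961): when n ≥ 2k, max |F| = C(n−1, k−1). The bound is attained by the star {A : i ∈ A} for any fixed i ∈ [n]. Here C(259−1, 3−1) = C(258, 2) = 33153.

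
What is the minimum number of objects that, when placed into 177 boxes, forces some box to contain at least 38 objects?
n = (38 − 1)·177 + 1 = 6550

By the generalised pigeonhole principle, to guarantee some box contains ≥ r objects we need more than (r − 1) · k objects total. Threshold: n = (r − 1) · k + 1. With r = 38 and k = 177: n = 37 · 177 + 1 = 6549 + 1 = 6550. For n = 6549 = 37 · 177, we can put exactly 37 objects in every box, avoiding 38 in any single one — so 6550 is tight.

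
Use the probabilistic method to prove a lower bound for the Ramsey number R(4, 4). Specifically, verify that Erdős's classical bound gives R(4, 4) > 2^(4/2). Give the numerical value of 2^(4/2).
2^(4/2) = 4; so R(4, 4) > 4

Colour each edge of K_n uniformly at random with red/blue. The expected number of monochromatic K_4 is C(n, 4) · 2 · 2^(−C(4,2)). If C(n, 4) · 2^(1 − C(4,2)) < 1, then with positive probability no monochromatic K_4 exists, so R(4, 4) > n. The standard estimate C(n, 4) ≤ n^4/4! shows this inequality holds whenever n ≤ 2^(4/2) (since 4! · 2^(C(4,2) − 1) > 2^(4^2/2) ≥ n^4). Hence R(4, 4) > 2^(4/2) = 4.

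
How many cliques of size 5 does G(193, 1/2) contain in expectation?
E[# K_5] = C(193, 5) · (1/2)^C(5, 2) = 2118000528 / 2^10 = 132375033/64 = 2068359.890625

For each 5-subset S of vertices (there are C(193, 5) = 2118000528 such S), let X_S = 1 if S induces a K_5 (all C(5, 2) = 10 edges present). Then P(X_S = 1) = (1/2)^10 = 1/1024. By linearity of expectation, E[# K_5] = C(193, 5) · (1/2)^10 = 2118000528 / 1024 = 132375033/64 = 2068359.890625.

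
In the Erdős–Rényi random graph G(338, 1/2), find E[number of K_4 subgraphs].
E[# K_4] = C(338, 4) · (1/2)^C(4, 2) = 534219140 / 2^6 = 133554785/16 = 8347174.0625

For each 4-subset S of vertices (there are C(338, 4) = 534219140 such S), let X_S = 1 if S induces a K_4 (all C(4, 2) = 6 edges present). Then P(X_S = 1) = (1/2)^6 = 1/64. By linearity of expectation, E[# K_4] = C(338, 4) · (1/2)^6 = 534219140 / 64 = 133554785/16 = 8347174.0625.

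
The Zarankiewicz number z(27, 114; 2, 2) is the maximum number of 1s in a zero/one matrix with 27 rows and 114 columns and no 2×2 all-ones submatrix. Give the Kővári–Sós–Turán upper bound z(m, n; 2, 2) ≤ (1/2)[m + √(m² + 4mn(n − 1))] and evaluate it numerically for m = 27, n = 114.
z(27, 114; 2, 2) ≤ (1/2)[27 + √(27² + 4·27·114·113)] = (1/2)[27 + √1391985] = 603.4121

Kővári–Sós–Turán: let r_1, ..., r_27 be the row sums and z = Σ r_i the total number of 1s. Each pair of columns can share at most one row with both entries 1 (else a 2×2 all-ones block appears), so Σ_i C(r_i, 2) ≤ C(114, 2) = 6441. By convexity Σ_i C(r_i, 2) ≥ 27·C(z/27, 2) = z(z − 27)/(2·27), giving z² − 27z − 27·114·113 ≤ 0 and hence z ≤ (1/2)[27 + √(729 + 4·347814)] = (1/2)[27 + √1391985] ≈ (1/2)(27 + 1179.8241) = 603.4121.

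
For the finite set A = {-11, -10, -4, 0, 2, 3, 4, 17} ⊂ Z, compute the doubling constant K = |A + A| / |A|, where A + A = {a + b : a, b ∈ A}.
K = |A + A| / |A| = 28/8 = 7/2

Enumerate A + A = {a + b : a, b ∈ A}. With |A| = 8, there are |A|^2 = 64 ordered sum pairs; collecting distinct values, A + A = {-22, -21, -20, -15, -14, -11, -10, -9, -8, -7, -6, -4, -2, -1, 0, 2, 3, 4, 5, 6, 7, 8, 13, 17, 19, 20, 21, 34}, so |A + A| = 28. Thus K = 28/8 = 7/2. For comparison, the minimum possible |A + A| over all 8-element sets is 2·8 − 1 = 15 (so min K = 15/8), attained only by arithmetic progressions.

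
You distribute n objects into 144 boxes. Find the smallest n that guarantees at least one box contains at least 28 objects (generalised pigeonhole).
n = (28 − 1)·144 + 1 = 3889

By the generalised pigeonhole principle, to guarantee some box contains ≥ r objects we need more than (r − 1) · k objects total. Threshold: n = (r − 1) · k + 1. With r = 28 and k = 144: n = 27 · 144 + 1 = 3888 + 1 = 3889. For n = 3888 = 27 · 144, we can put exactly 27 objects in every box, avoiding 28 in any single one — so 3889 is tight.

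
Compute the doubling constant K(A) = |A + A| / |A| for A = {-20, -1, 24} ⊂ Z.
K = |A + A| / |A| = 6/3 = 2

Enumerate A + A = {a + b : a, b ∈ A}. With |A| = 3, there are |A|^2 = 9 ordered sum pairs; collecting distinct values, A + A = {-40, -21, -2, 4, 23, 48}, so |A + A| = 6. Thus K = 6/3 = 2. For comparison, the minimum possible |A + A| over all 3-element sets is 2·3 − 1 = 5 (so min K = 5/3), attained only by arithmetic progressions.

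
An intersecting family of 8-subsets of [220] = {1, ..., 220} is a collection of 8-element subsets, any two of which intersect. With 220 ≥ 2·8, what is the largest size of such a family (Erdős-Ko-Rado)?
max |F| = C(219, 7) = 4351263600078

Erdős-Ko-Rado (1961): when n ≥ 2k, max |F| = C(n−1, k−1). The bound is attained by the star {A : i ∈ A} for any fixed i ∈ [n]. Here C(220−1, 8−1) = C(219, 7) = 4351263600078.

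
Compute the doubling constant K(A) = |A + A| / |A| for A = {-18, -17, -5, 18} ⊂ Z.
K = |A + A| / |A| = 10/4 = 5/2

Enumerate A + A = {a + b : a, b ∈ A}. With |A| = 4, there are |A|^2 = 16 ordered sum pairs; collecting distinct values, A + A = {-36, -35, -34, -23, -22, -10, 0, 1, 13, 36}, so |A + A| = 10. Thus K = 10/4 = 5/2. For comparison, the minimum possible |A + A| over all 4-element sets is 2·4 − 1 = 7 (so min K = 7/4), attained only by arithmetic progressions.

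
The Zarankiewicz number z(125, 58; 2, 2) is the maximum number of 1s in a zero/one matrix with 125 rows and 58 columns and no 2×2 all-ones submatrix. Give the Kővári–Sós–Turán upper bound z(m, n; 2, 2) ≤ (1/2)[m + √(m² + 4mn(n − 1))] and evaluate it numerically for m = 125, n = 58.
z(125, 58; 2, 2) ≤ (1/2)[125 + √(125² + 4·125·58·57)] = (1/2)[125 + √1668625] = 708.3763

Kővári–Sós–Turán: let r_1, ..., r_125 be the row sums and z = Σ r_i the total number of 1s. Each pair of columns can share at most one row with both entries 1 (else a 2×2 all-ones block appears), so Σ_i C(r_i, 2) ≤ C(58, 2) = 1653. By convexity Σ_i C(r_i, 2) ≥ 125·C(z/125, 2) = z(z − 125)/(2·125), giving z² − 125z − 125·58·57 ≤ 0 and hence z ≤ (1/2)[125 + √(15625 + 4·413250)] = (1/2)[125 + √1668625] ≈ (1/2)(125 + 1291.7527) = 708.3763.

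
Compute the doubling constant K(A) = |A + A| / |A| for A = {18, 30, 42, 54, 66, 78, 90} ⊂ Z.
K = |A + A| / |A| = 13/7

Enumerate A + A = {a + b : a, b ∈ A}. With |A| = 7, there are |A|^2 = 49 ordered sum pairs; collecting distinct values, A + A = {36, 48, 60, 72, 84, 96, 108, 120, 132, 144, 156, 168, 180}, so |A + A| = 13. Thus K = 13/7. Here |A + A| = 2|A| − 1 = 13, the minimum possible — so K = 13/7 is minimal, which holds iff A is an arithmetic progression.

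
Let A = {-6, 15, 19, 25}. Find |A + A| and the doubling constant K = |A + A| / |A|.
K = |A + A| / |A| = 10/4 = 5/2

Enumerate A + A = {a + b : a, b ∈ A}. With |A| = 4, there are |A|^2 = 16 ordered sum pairs; collecting distinct values, A + A = {-12, 9, 13, 19, 30, 34, 38, 40, 44, 50}, so |A + A| = 10. Thus K = 10/4 = 5/2. For comparison, the minimum possible |A + A| over all 4-element sets is 2·4 − 1 = 7 (so min K = 7/4), attained only by arithmetic progressions.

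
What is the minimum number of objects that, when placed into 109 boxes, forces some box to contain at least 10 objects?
n = (10 − 1)·109 + 1 = 982

By the generalised pigeonhole principle, to guarantee some box contains ≥ r objects we need more than (r − 1) · k objects total. Threshold: n = (r − 1) · k + 1. With r = 10 and k = 109: n = 9 · 109 + 1 = 981 + 1 = 982. For n = 981 = 9 · 109, we can put exactly 9 objects in every box, avoiding 10 in any single one — so 982 is tight.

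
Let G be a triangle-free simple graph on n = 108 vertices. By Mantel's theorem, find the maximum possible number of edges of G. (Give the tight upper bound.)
ex(108, K_3) = ⌊108^2/4⌋ = 2916

Mantel (1907): a triangle-free graph on n vertices has at most ⌊n^2/4⌋ edges, with equality for the complete bipartite graph K_{⌊n/2⌋, ⌈n/2⌉}. For n = 108: ⌊108^2/4⌋ = ⌊11664/4⌋ = 2916. The extremal graph is K_{54, 54}, which has 54·54 = 2916 edges.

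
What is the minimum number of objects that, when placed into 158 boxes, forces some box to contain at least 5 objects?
n = (5 − 1)·158 + 1 = 633

By the generalised pigeonhole principle, to guarantee some box contains ≥ r objects we need more than (r − 1) · k objects total. Threshold: n = (r − 1) · k + 1. With r = 5 and k = 158: n = 4 · 158 + 1 = 632 + 1 = 633. For n = 632 = 4 · 158, we can put exactly 4 objects in every box, avoiding 5 in any single one — so 633 is tight.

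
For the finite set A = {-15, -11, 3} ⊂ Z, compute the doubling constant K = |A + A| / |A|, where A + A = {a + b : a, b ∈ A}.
K = |A + A| / |A| = 6/3 = 2

Enumerate A + A = {a + b : a, b ∈ A}. With |A| = 3, there are |A|^2 = 9 ordered sum pairs; collecting distinct values, A + A = {-30, -26, -22, -12, -8, 6}, so |A + A| = 6. Thus K = 6/3 = 2. For comparison, the minimum possible |A + A| over all 3-element sets is 2·3 − 1 = 5 (so min K = 5/3), attained only by arithmetic progressions.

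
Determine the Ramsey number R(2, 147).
R(2, 147) = 147

R(2, k) = k for all k ≥ 2: in a 2-colouring of K_k, either some edge is red (a red K_2) or all edges are blue (a blue K_k). And K_{146} coloured all-blue has no blue K_147, so R(2, 147) > 146. Hence R(2, 147) = 147.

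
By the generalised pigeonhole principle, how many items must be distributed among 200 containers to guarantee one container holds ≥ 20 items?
n = (20 − 1)·200 + 1 = 3801

By the generalised pigeonhole principle, to guarantee some box contains ≥ r objects we need more than (r − 1) · k objects total. Threshold: n = (r − 1) · k + 1. With r = 20 and k = 200: n = 19 · 200 + 1 = 3800 + 1 = 3801. For n = 3800 = 19 · 200, we can put exactly 19 objects in every box, avoiding 20 in any single one — so 3801 is tight.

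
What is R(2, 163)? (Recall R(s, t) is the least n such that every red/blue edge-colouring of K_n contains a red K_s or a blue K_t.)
R(2, 163) = 163

R(2, k) = k for all k ≥ 2: in a 2-colouring of K_k, either some edge is red (a red K_2) or all edges are blue (a blue K_k). And K_{162} coloured all-blue has no blue K_163, so R(2, 163) > 162. Hence R(2, 163) = 163.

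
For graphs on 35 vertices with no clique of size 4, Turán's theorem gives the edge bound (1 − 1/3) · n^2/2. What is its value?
Turán density bound = (2/3) · 35^2/2 = 1225/3 ≈ 408.3333

Turán's theorem: ex(n, K_{r+1}) is achieved by the complete r-partite Turán graph T(n, r) with parts as balanced as possible, and is at most (1 − 1/r) · n^2/2. For r = 3, n = 35: the density bound is (2/3) · 1225/2 = 1225/3 ≈ 408.3333. The integer-valued extremum is e(T(35, 3)) = 408, which is strictly less than the density bound 1225/3 since 3 ∤ 35 (the parts of T(35, 3) cannot all be equal).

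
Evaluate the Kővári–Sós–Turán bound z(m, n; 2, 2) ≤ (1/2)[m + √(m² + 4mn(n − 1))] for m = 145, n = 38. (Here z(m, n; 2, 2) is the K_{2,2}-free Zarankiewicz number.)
z(145, 38; 2, 2) ≤ (1/2)[145 + √(145² + 4·145·38·37)] = (1/2)[145 + √836505] = 529.8032

Kővári–Sós–Turán: let r_1, ..., r_145 be the row sums and z = Σ r_i the total number of 1s. Each pair of columns can share at most one row with both entries 1 (else a 2×2 all-ones block appears), so Σ_i C(r_i, 2) ≤ C(38, 2) = 703. By convexity Σ_i C(r_i, 2) ≥ 145·C(z/145, 2) = z(z − 145)/(2·145), giving z² − 145z − 145·38·37 ≤ 0 and hence z ≤ (1/2)[145 + √(21025 + 4·203870)] = (1/2)[145 + √836505] ≈ (1/2)(145 + 914.6065) = 529.8032.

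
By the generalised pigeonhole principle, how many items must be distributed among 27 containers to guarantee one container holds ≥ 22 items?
n = (22 − 1)·27 + 1 = 568

By the generalised pigeonhole principle, to guarantee some box contains ≥ r objects we need more than (r − 1) · k objects total. Threshold: n = (r − 1) · k + 1. With r = 22 and k = 27: n = 21 · 27 + 1 = 567 + 1 = 568. For n = 567 = 21 · 27, we can put exactly 21 objects in every box, avoiding 22 in any single one — so 568 is tight.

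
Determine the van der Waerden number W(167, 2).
W(167, 2) = 167 + 1 = 168

A 2-term AP is any pair of integers, so a monochromatic 2-AP exists iff some colour is used at least twice. With 167 colours, the colouring i ↦ i on {1, ..., 167} uses each colour once, avoiding any monochromatic pair, so W(167, 2) > 167. For {1, ..., 168}, pigeonhole forces two integers of the same colour, which form a monochromatic 2-AP. Hence W(167, 2) = 168.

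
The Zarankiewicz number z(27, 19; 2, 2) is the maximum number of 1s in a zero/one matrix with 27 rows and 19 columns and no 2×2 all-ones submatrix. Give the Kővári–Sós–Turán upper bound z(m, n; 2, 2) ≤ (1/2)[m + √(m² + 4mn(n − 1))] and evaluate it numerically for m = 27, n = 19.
z(27, 19; 2, 2) ≤ (1/2)[27 + √(27² + 4·27·19·18)] = (1/2)[27 + √37665] = 110.5374

Kővári–Sós–Turán: let r_1, ..., r_27 be the row sums and z = Σ r_i the total number of 1s. Each pair of columns can share at most one row with both entries 1 (else a 2×2 all-ones block appears), so Σ_i C(r_i, 2) ≤ C(19, 2) = 171. By convexity Σ_i C(r_i, 2) ≥ 27·C(z/27, 2) = z(z − 27)/(2·27), giving z² − 27z − 27·19·18 ≤ 0 and hence z ≤ (1/2)[27 + √(729 + 4·9234)] = (1/2)[27 + √37665] ≈ (1/2)(27 + 194.0747) = 110.5374.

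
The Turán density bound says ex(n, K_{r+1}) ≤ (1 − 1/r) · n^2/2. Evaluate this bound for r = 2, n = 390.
Turán density bound = (1/2) · 390^2/2 = 38025

Turán's theorem: ex(n, K_{r+1}) is achieved by the complete r-partite Turán graph T(n, r) with parts as balanced as possible, and is at most (1 − 1/r) · n^2/2. For r = 2, n = 390: the density bound is (1/2) · 152100/2 = 38025. Since 2 ∣ 390, the Turán graph T(390, 2) has parts of equal size 195, and its edge count e(T(390, 2)) = 38025 attains the density bound exactly.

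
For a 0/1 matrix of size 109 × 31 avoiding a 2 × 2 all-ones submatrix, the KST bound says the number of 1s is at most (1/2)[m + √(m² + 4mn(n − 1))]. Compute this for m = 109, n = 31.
z(109, 31; 2, 2) ≤ (1/2)[109 + √(109² + 4·109·31·30)] = (1/2)[109 + √417361] = 377.5174

Kővári–Sós–Turán: let r_1, ..., r_109 be the row sums and z = Σ r_i the total number of 1s. Each pair of columns can share at most one row with both entries 1 (else a 2×2 all-ones block appears), so Σ_i C(r_i, 2) ≤ C(31, 2) = 465. By convexity Σ_i C(r_i, 2) ≥ 109·C(z/109, 2) = z(z − 109)/(2·109), giving z² − 109z − 109·31·30 ≤ 0 and hence z ≤ (1/2)[109 + √(11881 + 4·101370)] = (1/2)[109 + √417361] ≈ (1/2)(109 + 646.0348) = 377.5174.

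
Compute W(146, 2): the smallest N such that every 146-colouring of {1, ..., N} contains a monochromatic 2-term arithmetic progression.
W(146, 2) = 146 + 1 = 147

A 2-term AP is any pair of integers, so a monochromatic 2-AP exists iff some colour is used at least twice. With 146 colours, the colouring i ↦ i on {1, ..., 146} uses each colour once, avoiding any monochromatic pair, so W(146, 2) > 146. For {1, ..., 147}, pigeonhole forces two integers of the same colour, which form a monochromatic 2-AP. Hence W(146, 2) = 147.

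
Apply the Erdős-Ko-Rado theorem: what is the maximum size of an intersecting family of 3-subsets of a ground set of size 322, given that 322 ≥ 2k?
max |F| = C(321, 2) = 51360

Erdős-Ko-Rado (1961): when n ≥ 2k, max |F| = C(n−1, k−1). The bound is attained by the star {A : i ∈ A} for any fixed i ∈ [n]. Here C(322−1, 3−1) = C(321, 2) = 51360.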